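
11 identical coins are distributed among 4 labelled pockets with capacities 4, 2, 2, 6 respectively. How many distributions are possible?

18

Without the upper bounds there are C(14,3) = 364 ways to split 11 among 4 pockets.
Subtract solutions that violate a single cap (substitute x_i' = x_i − (cap_i+1)): x_1 ≥ 5 gives C(9,3) = 84; x_2 ≥ 3 gives C(11,3) = 165; x_3 ≥ 3 gives C(11,3) = 165; x_4 ≥ 7 gives C(7,3) = 35. Together 449.
Add back pairs where two caps are both exceeded: 20 + 20 + 0 + 56 + 4 + 4 = 104.
Subtract triples: 1 + 0 + 0 + 0 = 1.
By inclusion–exclusion the count is 364 − 449 + 104 − 1 = 18.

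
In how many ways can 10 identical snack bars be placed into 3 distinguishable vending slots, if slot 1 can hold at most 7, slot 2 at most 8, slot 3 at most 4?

36

Without the upper bounds there are C(12,2) = 66 ways to split 10 among 3 vending slots.
Subtract solutions that violate a single cap (substitute x_i' = x_i − (cap_i+1)): x_1 ≥ 8 gives C(4,2) = 6; x_2 ≥ 9 gives C(3,2) = 3; x_3 ≥ 5 gives C(7,2) = 21. Together 30.
No two caps can be exceeded simultaneously, so the pair terms are all 0.
By inclusion–exclusion the count is 66 − 30 + 0 = 36.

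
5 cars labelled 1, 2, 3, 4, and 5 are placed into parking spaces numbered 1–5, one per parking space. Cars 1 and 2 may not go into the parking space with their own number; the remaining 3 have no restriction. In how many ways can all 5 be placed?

78

Let Aᵢ (for i ∈ {1, 2}) be the placements that put car i in its forbidden parking space. Any j of these fix j positions, leaving (5−j)! ways to fill the rest, and there are C(2,j) ways to pick which j.
By inclusion–exclusion, the number of valid placements is Σ_{j=0}^{2} (−1)^j C(2,j)·(5−j)!.
Computing: 120 − 48 + 6 = 78.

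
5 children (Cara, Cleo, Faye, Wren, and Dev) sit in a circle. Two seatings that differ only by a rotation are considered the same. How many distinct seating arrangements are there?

24

Around a circle, 5 distinct people have 5!/5 = (4)! = 24 rotationally distinct seatings.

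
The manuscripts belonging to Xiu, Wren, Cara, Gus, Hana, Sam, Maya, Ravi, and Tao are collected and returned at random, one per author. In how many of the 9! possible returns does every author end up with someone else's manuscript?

Let Aᵢ be the assignments in which author i gets their own manuscript. We want the size of the complement of A₁∪…∪A_9.
By inclusion–exclusion this is Σ_{j=0}^{9} (−1)^j C(9,j)·(9−j)!.
Computing: 362880 − 362880 + 181440 − 60480 + 15120 − 3024 + 504 − 72 + 9 − 1 = 133496.

133496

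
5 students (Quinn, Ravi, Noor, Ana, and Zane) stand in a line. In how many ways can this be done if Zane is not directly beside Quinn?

There are 5! = 120 arrangements in all. If Zane and Quinn are adjacent, merging them into one block gives 2·(4)! = 48 arrangements.
So 120 − 48 = 72 arrangements keep them apart.

72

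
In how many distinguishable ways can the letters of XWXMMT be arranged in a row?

180

The 6 letters of XWXMMT have repeats: M appearing twice and X appearing twice.
Dividing 6! = 720 by 2!·2! = 4 for the repeated letters gives 180.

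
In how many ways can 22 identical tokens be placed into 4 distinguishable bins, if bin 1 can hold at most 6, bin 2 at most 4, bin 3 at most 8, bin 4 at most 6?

By stars and bars, unrestricted non-negative solutions to x_1+…+x_4 = 22 number C(22+3,3) = 2300.
Subtract solutions that violate a single cap (substitute x_i' = x_i − (cap_i+1)): x_1 ≥ 7 gives C(18,3) = 816; x_2 ≥ 5 gives C(20,3) = 1140; x_3 ≥ 9 gives C(16,3) = 560; x_4 ≥ 7 gives C(18,3) = 816. Together 3332.
Add back pairs where two caps are both exceeded: 286 + 84 + 165 + 165 + 286 + 84 = 1070.
Subtract triples: 4 + 20 + 0 + 4 = 28.
By inclusion–exclusion the count is 2300 − 3332 + 1070 − 28 = 10.

10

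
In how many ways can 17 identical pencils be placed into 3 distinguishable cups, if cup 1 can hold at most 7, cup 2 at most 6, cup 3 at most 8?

15

Without the upper bounds there are C(19,2) = 171 ways to split 17 among 3 cups.
Subtract solutions that violate a single cap (substitute x_i' = x_i − (cap_i+1)): x_1 ≥ 8 gives C(11,2) = 55; x_2 ≥ 7 gives C(12,2) = 66; x_3 ≥ 9 gives C(10,2) = 45. Together 166.
Add back pairs where two caps are both exceeded: 6 + 1 + 3 = 10.
By inclusion–exclusion the count is 171 − 166 + 10 = 15.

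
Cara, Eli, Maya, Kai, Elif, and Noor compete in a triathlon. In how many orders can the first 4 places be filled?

360

This is an ordered selection of 4 from 6: P(6,4).
That gives 6 × 5 × 4 × 3 = 360.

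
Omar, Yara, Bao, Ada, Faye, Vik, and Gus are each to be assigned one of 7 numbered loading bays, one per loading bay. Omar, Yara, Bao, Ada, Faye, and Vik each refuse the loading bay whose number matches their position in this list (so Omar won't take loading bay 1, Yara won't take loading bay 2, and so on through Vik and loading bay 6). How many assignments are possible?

2119

Let Aᵢ (for 1 ≤ i ≤ 6) be the placements that put person i in their forbidden loading bay. Any j of these fix j positions, leaving (7−j)! ways to fill the rest, and there are C(6,j) ways to pick which j.
By inclusion–exclusion, the number of valid placements is Σ_{j=0}^{6} (−1)^j C(6,j)·(7−j)!.
Computing: 5040 − 4320 + 1800 − 480 + 90 − 12 + 1 = 2119.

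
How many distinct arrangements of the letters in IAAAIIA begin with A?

With the first slot taken by A, it remains to arrange the other 6 letters (IAAIIA).
Those 6 letters have A appearing 3 times and I appearing 3 times, giving (6)!/(3!·3!) = 20.

20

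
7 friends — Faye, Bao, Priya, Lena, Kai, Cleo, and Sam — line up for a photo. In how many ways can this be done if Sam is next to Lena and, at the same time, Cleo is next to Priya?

Treat {Sam,Lena} as one block (2 orders) and {Cleo,Priya} as another (2 orders).
That leaves 5 units to arrange: 2 × 2 × 5! = 4 × 120 = 480.

480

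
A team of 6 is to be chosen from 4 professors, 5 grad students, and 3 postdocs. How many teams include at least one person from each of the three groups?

Total 6-person selections from all 12: C(12,6) = 924.
Subtract selections that omit an entire group: no professors → C(8,6) = 28; no grad students → C(7,6) = 7; no postdocs → C(9,6) = 84.
Add back selections omitting two groups (i.e. drawn from a single group): C(4,6) + C(5,6) + C(3,6) = 0.
By inclusion–exclusion: 924 − 119 + 0 = 805.

805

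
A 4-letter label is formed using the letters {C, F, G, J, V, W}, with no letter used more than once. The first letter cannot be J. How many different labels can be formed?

300

The first letter has 6−1 = 5 choices (anything except J).
The remaining 3 letters are filled from the other 5 symbols without repetition: 5 × 4 × 3 = 60.
Total: 5 × 60 = 300.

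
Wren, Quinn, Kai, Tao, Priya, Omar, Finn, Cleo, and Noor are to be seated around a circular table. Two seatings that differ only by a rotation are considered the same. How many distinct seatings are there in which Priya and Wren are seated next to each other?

Glue Priya and Wren into a block (2 internal orders). Seating 8 units around a circle gives (7)! arrangements.
So 2 × (7)! = 2 × 5040 = 10080.

10080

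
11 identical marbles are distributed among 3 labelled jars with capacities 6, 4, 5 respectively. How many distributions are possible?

By stars and bars, unrestricted non-negative solutions to x_1+…+x_3 = 11 number C(11+2,2) = 78.
Subtract solutions that violate a single cap (substitute x_i' = x_i − (cap_i+1)): x_1 ≥ 7 gives C(6,2) = 15; x_2 ≥ 5 gives C(8,2) = 28; x_3 ≥ 6 gives C(7,2) = 21. Together 64.
Add back pairs where two caps are both exceeded: 0 + 0 + 1 = 1.
By inclusion–exclusion the count is 78 − 64 + 1 = 15.

15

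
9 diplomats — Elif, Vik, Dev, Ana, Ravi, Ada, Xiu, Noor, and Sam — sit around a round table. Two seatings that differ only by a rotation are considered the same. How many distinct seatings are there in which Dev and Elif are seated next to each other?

10080

Glue Dev and Elif into a block (2 internal orders). Seating 8 units around a circle gives (7)! arrangements.
So 2 × (7)! = 2 × 5040 = 10080.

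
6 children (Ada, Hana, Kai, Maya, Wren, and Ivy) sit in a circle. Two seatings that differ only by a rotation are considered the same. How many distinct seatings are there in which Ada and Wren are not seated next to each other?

72

Without the restriction there are (5)! = 120 seatings.
Those with Ada next to Wren: fuse the pair into one unit and seat 5 units around a circle — 2·(4)! = 48.
Subtracting, 120 − 48 = 72.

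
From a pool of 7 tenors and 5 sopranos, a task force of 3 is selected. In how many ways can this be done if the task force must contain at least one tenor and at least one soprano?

Unrestricted: C(12,3) = 220 ways to pick any 3 of the 12.
Selections missing a whole group: no tenors → C(5,3) = 10; no sopranos → C(7,3) = 35.
Both groups omitted at once is impossible, so 220 − 45 = 175.

175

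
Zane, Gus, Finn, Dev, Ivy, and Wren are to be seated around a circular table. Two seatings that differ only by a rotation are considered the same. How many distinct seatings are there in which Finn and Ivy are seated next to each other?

48

Glue Finn and Ivy into a block (2 internal orders). Seating 5 units around a circle gives (4)! arrangements.
So 2 × (4)! = 2 × 24 = 48.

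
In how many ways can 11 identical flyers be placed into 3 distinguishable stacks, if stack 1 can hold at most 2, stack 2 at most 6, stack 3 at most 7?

Without the upper bounds there are C(13,2) = 78 ways to split 11 among 3 stacks.
Subtract solutions that violate a single cap (substitute x_i' = x_i − (cap_i+1)): x_1 ≥ 3 gives C(10,2) = 45; x_2 ≥ 7 gives C(6,2) = 15; x_3 ≥ 8 gives C(5,2) = 10. Together 70.
Add back pairs where two caps are both exceeded: 3 + 1 + 0 = 4.
By inclusion–exclusion the count is 78 − 70 + 4 = 12.

12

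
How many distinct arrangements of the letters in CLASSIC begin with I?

Fix I in the first position and arrange the remaining 6 letters.
Those 6 letters have C appearing twice and S appearing twice, giving (6)!/(2!·2!) = 180.

180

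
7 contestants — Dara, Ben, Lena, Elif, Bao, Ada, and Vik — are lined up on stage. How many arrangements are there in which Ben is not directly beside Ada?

There are 7! = 5040 arrangements in all. If Ben and Ada are adjacent, merging them into one block gives 2·(6)! = 1440 arrangements.
Complementary counting: 5040 − 1440 = 3600.

3600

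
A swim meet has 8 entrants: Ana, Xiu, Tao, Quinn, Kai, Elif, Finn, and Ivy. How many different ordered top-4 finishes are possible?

There are 8 choices for 1st place, 7 for 2nd, and so on down to 5 for position 4.
That gives 8 × 7 × 6 × 5 = 1680.

1680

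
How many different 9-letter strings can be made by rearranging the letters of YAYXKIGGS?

Letter multiplicities in YAYXKIGGS: A×1, G×2, I×1, K×1, S×1, X×1, Y×2.
So there are 9! / (2!·2!) = 90720 distinguishable arrangements.

90720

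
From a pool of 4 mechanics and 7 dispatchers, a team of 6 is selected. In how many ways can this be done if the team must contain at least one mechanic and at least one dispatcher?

455

Unrestricted: C(11,6) = 462 ways to pick any 6 of the 11.
Subtract selections that omit an entire group: no mechanics → C(7,6) = 7; no dispatchers → C(4,6) = 0.
Both groups omitted at once is impossible, so 462 − 7 = 455.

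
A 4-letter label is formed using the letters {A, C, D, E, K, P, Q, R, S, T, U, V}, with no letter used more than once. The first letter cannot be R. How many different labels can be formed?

10890

The first letter has 12−1 = 11 choices (anything except R).
The remaining 3 letters are filled from the other 11 symbols without repetition: 11 × 10 × 9 = 990.
Total: 11 × 990 = 10890.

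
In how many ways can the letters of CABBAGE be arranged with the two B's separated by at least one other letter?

900

Total arrangements of CABBAGE: 7!/(2!·2!) = 1260.
Arrangements with the B's together: treat BB as one letter, giving (6)!/(2!) = 360.
Subtracting, 1260 − 360 = 900 arrangements keep the B's apart.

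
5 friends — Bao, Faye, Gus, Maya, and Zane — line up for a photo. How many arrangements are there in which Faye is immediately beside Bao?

48

Place the 3 others and the Faye-Bao pair as 4 objects in a line; the pair has 2 internal arrangements.
So the count is 2·(4)! = 48.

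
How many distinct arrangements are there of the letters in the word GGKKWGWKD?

Letter multiplicities in GGKKWGWKD: D×1, G×3, K×3, W×2.
The number of distinct arrangements is 9!/(3!·3!·2!) = 362880/72 = 5040.

5040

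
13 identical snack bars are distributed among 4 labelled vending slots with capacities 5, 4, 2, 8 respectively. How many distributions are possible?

59

Ignoring the caps, the number of non-negative solutions to x_1+…+x_4 = 13 is C(16,3) = 560.
Subtract solutions that violate a single cap (substitute x_i' = x_i − (cap_i+1)): x_1 ≥ 6 gives C(10,3) = 120; x_2 ≥ 5 gives C(11,3) = 165; x_3 ≥ 3 gives C(13,3) = 286; x_4 ≥ 9 gives C(7,3) = 35. Together 606.
Add back pairs where two caps are both exceeded: 10 + 35 + 0 + 56 + 0 + 4 = 105.
By inclusion–exclusion the count is 560 − 606 + 105 = 59.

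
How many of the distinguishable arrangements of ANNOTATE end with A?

1260

Fix A in the last position and arrange the remaining 7 letters.
Those 7 letters have N appearing twice and T appearing twice, giving (7)!/(2!·2!) = 1260.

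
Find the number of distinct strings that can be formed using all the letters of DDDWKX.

Letter multiplicities in DDDWKX: D×3, K×1, W×1, X×1.
The number of distinct arrangements is 6!/(3!) = 720/6 = 120.

120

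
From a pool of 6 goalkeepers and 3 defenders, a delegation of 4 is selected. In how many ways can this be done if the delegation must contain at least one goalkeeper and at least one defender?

111

Unrestricted: C(9,4) = 126 ways to pick any 4 of the 9.
Subtract selections that omit an entire group: no goalkeepers → C(3,4) = 0; no defenders → C(6,4) = 15.
Both groups omitted at once is impossible, so 126 − 15 = 111.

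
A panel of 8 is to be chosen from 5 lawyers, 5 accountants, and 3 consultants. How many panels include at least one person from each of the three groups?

1240

Total 8-person selections from all 13: C(13,8) = 1287.
Subtract selections that omit an entire group: no lawyers → C(8,8) = 1; no accountants → C(8,8) = 1; no consultants → C(10,8) = 45.
Add back selections omitting two groups (i.e. drawn from a single group): C(5,8) + C(5,8) + C(3,8) = 0.
By inclusion–exclusion: 1287 − 47 + 0 = 1240.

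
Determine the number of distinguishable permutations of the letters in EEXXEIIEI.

1260

The 9 letters of EEXXEIIEI have repeats: E appearing 4 times, I appearing 3 times, and X appearing twice.
So there are 9! / (4!·3!·2!) = 1260 distinguishable arrangements.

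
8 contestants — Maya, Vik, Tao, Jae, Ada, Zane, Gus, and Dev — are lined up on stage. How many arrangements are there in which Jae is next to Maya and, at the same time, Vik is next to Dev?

2880

Treat {Jae,Maya} as one block (2 orders) and {Vik,Dev} as another (2 orders).
That leaves 6 units to arrange: 2 × 2 × 6! = 4 × 720 = 2880.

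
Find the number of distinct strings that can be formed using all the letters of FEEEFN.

Letter multiplicities in FEEEFN: E×3, F×2, N×1.
So there are 6! / (3!·2!) = 60 distinguishable arrangements.

60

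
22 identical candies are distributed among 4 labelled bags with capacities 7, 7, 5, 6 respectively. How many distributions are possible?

20

Without the upper bounds there are C(25,3) = 2300 ways to split 22 among 4 bags.
Subtract solutions that violate a single cap (substitute x_i' = x_i − (cap_i+1)): x_1 ≥ 8 gives C(17,3) = 680; x_2 ≥ 8 gives C(17,3) = 680; x_3 ≥ 6 gives C(19,3) = 969; x_4 ≥ 7 gives C(18,3) = 816. Together 3145.
Add back pairs where two caps are both exceeded: 84 + 165 + 120 + 165 + 120 + 220 = 874.
Subtract triples: 1 + 0 + 4 + 4 = 9.
By inclusion–exclusion the count is 2300 − 3145 + 874 − 9 = 20.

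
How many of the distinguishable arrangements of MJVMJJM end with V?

20

Fix V in the last position and arrange the remaining 6 letters.
Those 6 letters have J appearing 3 times and M appearing 3 times, giving (6)!/(3!·3!) = 20.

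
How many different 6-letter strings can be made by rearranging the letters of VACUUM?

VACUUM has 6 letters with U appearing twice.
Dividing 6! = 720 by 2! = 2 for the repeated letters gives 360.

360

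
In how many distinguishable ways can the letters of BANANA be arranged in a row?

60

The 6 letters of BANANA have repeats: A appearing 3 times and N appearing twice.
Dividing 6! = 720 by 3!·2! = 12 for the repeated letters gives 60.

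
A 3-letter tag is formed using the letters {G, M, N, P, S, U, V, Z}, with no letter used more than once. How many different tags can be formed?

With no repetition, fill the 3 letters in order: 8 choices, then 7, down to 6.
That product is 8 × 7 × 6 = 336.

336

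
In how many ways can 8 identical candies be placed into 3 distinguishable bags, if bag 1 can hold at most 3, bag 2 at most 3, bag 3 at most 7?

Without the upper bounds there are C(10,2) = 45 ways to split 8 among 3 bags.
Subtract solutions that violate a single cap (substitute x_i' = x_i − (cap_i+1)): x_1 ≥ 4 gives C(6,2) = 15; x_2 ≥ 4 gives C(6,2) = 15; x_3 ≥ 8 gives C(2,2) = 1. Together 31.
Add back pairs where two caps are both exceeded: 1 + 0 + 0 = 1.
By inclusion–exclusion the count is 45 − 31 + 1 = 15.

15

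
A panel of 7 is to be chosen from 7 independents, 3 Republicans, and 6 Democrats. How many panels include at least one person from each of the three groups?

With no constraint there are C(16,7) = 11440 possible selections.
Selections missing a whole group: no independents → C(9,7) = 36; no Republicans → C(13,7) = 1716; no Democrats → C(10,7) = 120.
Add back selections omitting two groups (i.e. drawn from a single group): C(7,7) + C(3,7) + C(6,7) = 1.
By inclusion–exclusion: 11440 − 1872 + 1 = 9569.

9569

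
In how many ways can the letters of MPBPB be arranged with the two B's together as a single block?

12

Treat the 2 copies of B as a single block. The multiset to arrange is then {BB, M, P, P}, 4 items in all.
That gives (4)!/(2!) = 12 arrangements.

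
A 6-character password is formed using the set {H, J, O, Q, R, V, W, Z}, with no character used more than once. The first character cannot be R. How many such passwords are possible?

17640

The first character has 8−1 = 7 choices (anything except R).
The remaining 5 characters are filled from the other 7 symbols without repetition: 7 × 6 × 5 × 4 × 3 = 2520.
Total: 7 × 2520 = 17640.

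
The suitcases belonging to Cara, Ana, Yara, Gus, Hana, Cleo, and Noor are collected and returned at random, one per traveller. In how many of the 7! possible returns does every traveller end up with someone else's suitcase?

This is the derangement count D_7: permutations of 7 items with no fixed point.
By inclusion–exclusion this is Σ_{j=0}^{7} (−1)^j C(7,j)·(7−j)!.
Computing: 5040 − 5040 + 2520 − 840 + 210 − 42 + 7 − 1 = 1854.

1854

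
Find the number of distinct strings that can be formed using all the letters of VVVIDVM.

The 7 letters of VVVIDVM have repeats: V appearing 4 times.
So there are 7! / (4!) = 210 distinguishable arrangements.

210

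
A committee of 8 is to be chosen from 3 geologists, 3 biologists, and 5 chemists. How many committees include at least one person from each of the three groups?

Unrestricted: C(11,8) = 165 ways to pick any 8 of the 11.
Subtract selections that omit an entire group: no geologists → C(8,8) = 1; no biologists → C(8,8) = 1; no chemists → C(6,8) = 0.
Add back selections omitting two groups (i.e. drawn from a single group): C(3,8) + C(3,8) + C(5,8) = 0.
By inclusion–exclusion: 165 − 2 + 0 = 163.

163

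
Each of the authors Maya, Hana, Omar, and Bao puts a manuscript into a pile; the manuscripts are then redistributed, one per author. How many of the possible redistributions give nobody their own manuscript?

9

This is the derangement count D_4: permutations of 4 items with no fixed point.
By inclusion–exclusion this is Σ_{j=0}^{4} (−1)^j C(4,j)·(4−j)!.
Computing: 24 − 24 + 12 − 4 + 1 = 9.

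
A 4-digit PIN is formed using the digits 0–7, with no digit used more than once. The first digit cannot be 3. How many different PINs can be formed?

The first digit has 8−1 = 7 choices (anything except 3).
The remaining 3 digits are filled from the other 7 symbols without repetition: 7 × 6 × 5 = 210.
Total: 7 × 210 = 1470.

1470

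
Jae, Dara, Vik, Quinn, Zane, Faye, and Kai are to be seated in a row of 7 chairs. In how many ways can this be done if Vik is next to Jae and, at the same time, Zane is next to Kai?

Treat {Vik,Jae} as one block (2 orders) and {Zane,Kai} as another (2 orders).
That leaves 5 units to arrange: 2 × 2 × 5! = 4 × 120 = 480.

480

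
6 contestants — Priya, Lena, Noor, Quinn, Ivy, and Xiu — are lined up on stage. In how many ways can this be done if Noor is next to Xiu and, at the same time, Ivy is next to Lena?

96

Treat {Noor,Xiu} as one block (2 orders) and {Ivy,Lena} as another (2 orders).
That leaves 4 units to arrange: 2 × 2 × 4! = 4 × 24 = 96.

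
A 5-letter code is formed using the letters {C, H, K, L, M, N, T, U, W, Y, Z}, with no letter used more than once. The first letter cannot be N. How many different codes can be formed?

The first letter has 11−1 = 10 choices (anything except N).
The remaining 4 letters are filled from the other 10 symbols without repetition: 10 × 9 × 8 × 7 = 5040.
Total: 10 × 5040 = 50400.

50400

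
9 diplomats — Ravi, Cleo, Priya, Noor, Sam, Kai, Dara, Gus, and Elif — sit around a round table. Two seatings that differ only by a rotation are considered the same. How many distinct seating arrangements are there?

Fix one person's seat to break rotational symmetry; the remaining 8 people can be arranged in (8)! = 40320 ways.

40320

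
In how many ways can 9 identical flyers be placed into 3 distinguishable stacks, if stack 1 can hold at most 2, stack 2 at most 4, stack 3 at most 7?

12

Ignoring the caps, the number of non-negative solutions to x_1+…+x_3 = 9 is C(11,2) = 55.
Subtract solutions that violate a single cap (substitute x_i' = x_i − (cap_i+1)): x_1 ≥ 3 gives C(8,2) = 28; x_2 ≥ 5 gives C(6,2) = 15; x_3 ≥ 8 gives C(3,2) = 3. Together 46.
Add back pairs where two caps are both exceeded: 3 + 0 + 0 = 3.
By inclusion–exclusion the count is 55 − 46 + 3 = 12.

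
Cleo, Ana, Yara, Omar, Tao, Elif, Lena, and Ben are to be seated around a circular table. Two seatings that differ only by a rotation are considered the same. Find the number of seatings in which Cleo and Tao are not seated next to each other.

Without the restriction there are (7)! = 5040 seatings.
Those with Cleo next to Tao: fuse the pair into one unit and seat 7 units around a circle — 2·(6)! = 1440.
Subtracting, 5040 − 1440 = 3600.

3600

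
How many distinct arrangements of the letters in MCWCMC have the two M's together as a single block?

20

Treat the 2 copies of M as a single block. The multiset to arrange is then {MM, C, C, C, W}, 5 items in all.
That gives (5)!/(3!) = 20 arrangements.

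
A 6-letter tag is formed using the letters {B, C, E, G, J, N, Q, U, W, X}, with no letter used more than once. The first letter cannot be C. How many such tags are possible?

The first letter has 10−1 = 9 choices (anything except C).
The remaining 5 letters are filled from the other 9 symbols without repetition: 9 × 8 × 7 × 6 × 5 = 15120.
Total: 9 × 15120 = 136080.

136080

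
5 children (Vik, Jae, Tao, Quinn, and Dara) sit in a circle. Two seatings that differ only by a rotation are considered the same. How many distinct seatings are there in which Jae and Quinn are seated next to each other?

Glue Jae and Quinn into a block (2 internal orders). Seating 4 units around a circle gives (3)! arrangements.
So 2 × (3)! = 2 × 6 = 12.

12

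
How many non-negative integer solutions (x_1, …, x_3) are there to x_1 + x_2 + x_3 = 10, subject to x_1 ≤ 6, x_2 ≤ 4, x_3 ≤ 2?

6

Ignoring the caps, the number of non-negative solutions to x_1+…+x_3 = 10 is C(12,2) = 66.
Subtract solutions that violate a single cap (substitute x_i' = x_i − (cap_i+1)): x_1 ≥ 7 gives C(5,2) = 10; x_2 ≥ 5 gives C(7,2) = 21; x_3 ≥ 3 gives C(9,2) = 36. Together 67.
Add back pairs where two caps are both exceeded: 0 + 1 + 6 = 7.
By inclusion–exclusion the count is 66 − 67 + 7 = 6.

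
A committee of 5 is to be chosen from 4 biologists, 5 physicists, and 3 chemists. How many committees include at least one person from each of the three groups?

Total 5-person selections from all 12: C(12,5) = 792.
Selections missing a whole group: no biologists → C(8,5) = 56; no physicists → C(7,5) = 21; no chemists → C(9,5) = 126.
Add back selections omitting two groups (i.e. drawn from a single group): C(4,5) + C(5,5) + C(3,5) = 1.
By inclusion–exclusion: 792 − 203 + 1 = 590.

590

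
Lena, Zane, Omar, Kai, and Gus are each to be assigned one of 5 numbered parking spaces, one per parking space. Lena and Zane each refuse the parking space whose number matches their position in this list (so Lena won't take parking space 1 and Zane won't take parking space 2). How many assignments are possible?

78

Let Aᵢ (for i ∈ {1, 2}) be the placements that put person i in their forbidden parking space. Any j of these fix j positions, leaving (5−j)! ways to fill the rest, and there are C(2,j) ways to pick which j.
By inclusion–exclusion, the number of valid placements is Σ_{j=0}^{2} (−1)^j C(2,j)·(5−j)!.
Computing: 120 − 48 + 6 = 78.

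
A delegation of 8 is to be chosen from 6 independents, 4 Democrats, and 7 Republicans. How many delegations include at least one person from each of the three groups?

22813

Unrestricted: C(17,8) = 24310 ways to pick any 8 of the 17.
Selections missing a whole group: no independents → C(11,8) = 165; no Democrats → C(13,8) = 1287; no Republicans → C(10,8) = 45.
Add back selections omitting two groups (i.e. drawn from a single group): C(6,8) + C(4,8) + C(7,8) = 0.
By inclusion–exclusion: 24310 − 1497 + 0 = 22813.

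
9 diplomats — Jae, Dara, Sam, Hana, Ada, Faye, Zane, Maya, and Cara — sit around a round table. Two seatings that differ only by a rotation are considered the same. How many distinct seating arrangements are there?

Seat Jae anywhere (absorbing the rotational symmetry), then permute the other 8: (8)! = 40320.

40320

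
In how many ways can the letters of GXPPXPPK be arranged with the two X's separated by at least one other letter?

There are 8!/(4!·2!) = 840 arrangements of GXPPXPPK in total.
Arrangements with the X's together: treat XX as one letter, giving (7)!/(4!) = 210.
Hence 840 − 210 = 630.

630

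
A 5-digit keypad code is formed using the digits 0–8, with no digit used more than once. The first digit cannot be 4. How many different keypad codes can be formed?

The first digit has 9−1 = 8 choices (anything except 4).
The remaining 4 digits are filled from the other 8 symbols without repetition: 8 × 7 × 6 × 5 = 1680.
Total: 8 × 1680 = 13440.

13440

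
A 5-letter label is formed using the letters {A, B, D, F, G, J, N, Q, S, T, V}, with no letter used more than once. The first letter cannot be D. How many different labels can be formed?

50400

The first letter has 11−1 = 10 choices (anything except D).
The remaining 4 letters are filled from the other 10 symbols without repetition: 10 × 9 × 8 × 7 = 5040.
Total: 10 × 5040 = 50400.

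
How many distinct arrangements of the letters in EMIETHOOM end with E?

Fix E in the last position and arrange the remaining 8 letters.
Those 8 letters have M appearing twice and O appearing twice, giving (8)!/(2!·2!) = 10080.

10080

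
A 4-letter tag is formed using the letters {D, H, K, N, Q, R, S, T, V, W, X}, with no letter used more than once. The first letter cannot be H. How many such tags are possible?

The first letter has 11−1 = 10 choices (anything except H).
The remaining 3 letters are filled from the other 10 symbols without repetition: 10 × 9 × 8 = 720.
Total: 10 × 720 = 7200.

7200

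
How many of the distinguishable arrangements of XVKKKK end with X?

5

Fix X in the last position and arrange the remaining 5 letters.
Those 5 letters have K appearing 4 times, giving (5)!/(4!) = 5.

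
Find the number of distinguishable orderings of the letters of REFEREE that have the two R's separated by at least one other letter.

75

There are 7!/(4!·2!) = 105 arrangements of REFEREE in total.
If the two R's are adjacent, glue them into one block, leaving 6 items to arrange: (6)!/(4!) = 30 ways.
Hence 105 − 30 = 75.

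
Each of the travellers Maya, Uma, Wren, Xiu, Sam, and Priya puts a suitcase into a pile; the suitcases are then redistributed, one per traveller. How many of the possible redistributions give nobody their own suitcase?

Count assignments avoiding every fixed point. For any j of the 6 travellers fixed to their own suitcase, the other 6−j can be arranged in (6−j)! ways.
By inclusion–exclusion this is Σ_{j=0}^{6} (−1)^j C(6,j)·(6−j)!.
Computing: 720 − 720 + 360 − 120 + 30 − 6 + 1 = 265.

265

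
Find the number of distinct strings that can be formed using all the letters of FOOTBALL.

10080

The 8 letters of FOOTBALL have repeats: L appearing twice and O appearing twice.
The number of distinct arrangements is 8!/(2!·2!) = 40320/4 = 10080.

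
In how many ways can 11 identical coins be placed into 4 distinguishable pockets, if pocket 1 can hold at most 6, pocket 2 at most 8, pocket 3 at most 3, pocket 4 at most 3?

Without the upper bounds there are C(14,3) = 364 ways to split 11 among 4 pockets.
Subtract solutions that violate a single cap (substitute x_i' = x_i − (cap_i+1)): x_1 ≥ 7 gives C(7,3) = 35; x_2 ≥ 9 gives C(5,3) = 10; x_3 ≥ 4 gives C(10,3) = 120; x_4 ≥ 4 gives C(10,3) = 120. Together 285.
Add back pairs where two caps are both exceeded: 0 + 1 + 1 + 0 + 0 + 20 = 22.
By inclusion–exclusion the count is 364 − 285 + 22 = 101.

101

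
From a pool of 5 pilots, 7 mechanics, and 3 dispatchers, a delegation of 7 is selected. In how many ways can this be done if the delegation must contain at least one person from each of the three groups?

5516

Unrestricted: C(15,7) = 6435 ways to pick any 7 of the 15.
Selections missing a whole group: no pilots → C(10,7) = 120; no mechanics → C(8,7) = 8; no dispatchers → C(12,7) = 792.
Add back selections omitting two groups (i.e. drawn from a single group): C(5,7) + C(7,7) + C(3,7) = 1.
By inclusion–exclusion: 6435 − 920 + 1 = 5516.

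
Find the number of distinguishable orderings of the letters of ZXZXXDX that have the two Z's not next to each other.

75

Total arrangements of ZXZXXDX: 7!/(4!·2!) = 105.
Arrangements with the Z's together: treat ZZ as one letter, giving (6)!/(4!) = 30.
Subtracting, 105 − 30 = 75 arrangements keep the Z's apart.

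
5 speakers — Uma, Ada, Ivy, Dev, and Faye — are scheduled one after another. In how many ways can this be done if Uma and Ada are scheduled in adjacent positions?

48

Glue Uma and Ada into one block (2 internal orders), leaving 4 units to arrange in a row.
That gives 2 × 4! = 2 × 24 = 48.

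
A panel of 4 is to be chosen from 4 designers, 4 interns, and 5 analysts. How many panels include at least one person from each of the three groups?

With no constraint there are C(13,4) = 715 possible selections.
Selections missing a whole group: no designers → C(9,4) = 126; no interns → C(9,4) = 126; no analysts → C(8,4) = 70.
Add back selections omitting two groups (i.e. drawn from a single group): C(4,4) + C(4,4) + C(5,4) = 7.
By inclusion–exclusion: 715 − 322 + 7 = 400.

400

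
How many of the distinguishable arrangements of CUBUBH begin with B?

With the first slot taken by B, it remains to arrange the other 5 letters (CUUBH).
Those 5 letters have U appearing twice, giving (5)!/(2!) = 60.

60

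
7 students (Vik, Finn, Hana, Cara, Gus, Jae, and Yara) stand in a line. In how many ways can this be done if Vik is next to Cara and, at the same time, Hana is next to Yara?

480

Treat {Vik,Cara} as one block (2 orders) and {Hana,Yara} as another (2 orders).
That leaves 5 units to arrange: 2 × 2 × 5! = 4 × 120 = 480.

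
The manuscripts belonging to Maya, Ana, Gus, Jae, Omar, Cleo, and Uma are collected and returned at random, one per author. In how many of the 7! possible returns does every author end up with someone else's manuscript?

1854

Let Aᵢ be the assignments in which author i gets their own manuscript. We want the size of the complement of A₁∪…∪A_7.
By inclusion–exclusion this is Σ_{j=0}^{7} (−1)^j C(7,j)·(7−j)!.
Computing: 5040 − 5040 + 2520 − 840 + 210 − 42 + 7 − 1 = 1854.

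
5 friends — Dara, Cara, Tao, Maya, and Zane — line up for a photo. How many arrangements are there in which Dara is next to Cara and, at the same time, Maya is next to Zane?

Treat {Dara,Cara} as one block (2 orders) and {Maya,Zane} as another (2 orders).
That leaves 3 units to arrange: 2 × 2 × 3! = 4 × 6 = 24.

24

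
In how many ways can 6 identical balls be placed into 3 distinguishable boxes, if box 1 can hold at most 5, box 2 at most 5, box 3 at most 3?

By stars and bars, unrestricted non-negative solutions to x_1+…+x_3 = 6 number C(6+2,2) = 28.
Subtract solutions that violate a single cap (substitute x_i' = x_i − (cap_i+1)): x_1 ≥ 6 gives C(2,2) = 1; x_2 ≥ 6 gives C(2,2) = 1; x_3 ≥ 4 gives C(4,2) = 6. Together 8.
No two caps can be exceeded simultaneously, so the pair terms are all 0.
By inclusion–exclusion the count is 28 − 8 + 0 = 20.

20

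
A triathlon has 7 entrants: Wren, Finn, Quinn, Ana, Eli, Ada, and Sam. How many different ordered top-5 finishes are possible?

There are 7 choices for 1st place, 6 for 2nd, and so on down to 3 for position 5.
That gives 7 × 6 × 5 × 4 × 3 = 2520.

2520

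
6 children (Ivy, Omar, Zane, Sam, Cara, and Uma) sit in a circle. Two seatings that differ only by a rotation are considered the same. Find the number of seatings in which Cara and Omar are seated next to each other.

Treat {Cara, Omar} as one unit (2 internal orders) and seat the resulting 5 units around the table: (4)! circular arrangements.
So 2 × (4)! = 2 × 24 = 48.

48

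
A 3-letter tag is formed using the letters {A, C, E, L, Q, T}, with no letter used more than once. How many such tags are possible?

Choose and order 3 of the 6 symbols: the first letter has 6 options, the next 5, then 4.
That product is 6 × 5 × 4 = 120.

120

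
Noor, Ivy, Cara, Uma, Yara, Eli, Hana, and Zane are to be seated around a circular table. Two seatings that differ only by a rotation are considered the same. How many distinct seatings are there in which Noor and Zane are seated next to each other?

Glue Noor and Zane into a block (2 internal orders). Seating 7 units around a circle gives (6)! arrangements.
So 2 × (6)! = 2 × 720 = 1440.

1440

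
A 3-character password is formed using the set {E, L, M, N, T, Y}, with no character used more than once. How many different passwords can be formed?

Choose and order 3 of the 6 symbols: the first character has 6 options, the next 5, then 4.
That product is 6 × 5 × 4 = 120.

120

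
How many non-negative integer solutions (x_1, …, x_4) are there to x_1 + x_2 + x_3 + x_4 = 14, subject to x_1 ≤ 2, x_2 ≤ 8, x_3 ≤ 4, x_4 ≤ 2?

By stars and bars, unrestricted non-negative solutions to x_1+…+x_4 = 14 number C(14+3,3) = 680.
Subtract solutions that violate a single cap (substitute x_i' = x_i − (cap_i+1)): x_1 ≥ 3 gives C(14,3) = 364; x_2 ≥ 9 gives C(8,3) = 56; x_3 ≥ 5 gives C(12,3) = 220; x_4 ≥ 3 gives C(14,3) = 364. Together 1004.
Add back pairs where two caps are both exceeded: 10 + 84 + 165 + 1 + 10 + 84 = 354.
Subtract triples: 0 + 0 + 20 + 0 = 20.
By inclusion–exclusion the count is 680 − 1004 + 354 − 20 = 10.

10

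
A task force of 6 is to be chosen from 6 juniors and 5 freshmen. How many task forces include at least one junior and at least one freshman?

461

With no constraint there are C(11,6) = 462 possible selections.
Selections missing a whole group: no juniors → C(5,6) = 0; no freshmen → C(6,6) = 1.
Both groups omitted at once is impossible, so 462 − 1 = 461.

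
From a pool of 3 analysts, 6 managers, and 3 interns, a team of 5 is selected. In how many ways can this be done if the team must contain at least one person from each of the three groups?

Unrestricted: C(12,5) = 792 ways to pick any 5 of the 12.
Selections missing a whole group: no analysts → C(9,5) = 126; no managers → C(6,5) = 6; no interns → C(9,5) = 126.
Add back selections omitting two groups (i.e. drawn from a single group): C(3,5) + C(6,5) + C(3,5) = 6.
By inclusion–exclusion: 792 − 258 + 6 = 540.

540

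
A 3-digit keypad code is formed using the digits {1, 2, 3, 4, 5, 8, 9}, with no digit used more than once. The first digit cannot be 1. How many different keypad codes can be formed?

180

The first digit has 7−1 = 6 choices (anything except 1).
The remaining 2 digits are filled from the other 6 symbols without repetition: 6 × 5 = 30.
Total: 6 × 30 = 180.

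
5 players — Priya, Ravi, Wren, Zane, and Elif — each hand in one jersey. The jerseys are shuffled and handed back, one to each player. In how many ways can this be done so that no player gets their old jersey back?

This is the derangement count D_5: permutations of 5 items with no fixed point.
By inclusion–exclusion this is Σ_{j=0}^{5} (−1)^j C(5,j)·(5−j)!.
Computing: 120 − 120 + 60 − 20 + 5 − 1 = 44.

44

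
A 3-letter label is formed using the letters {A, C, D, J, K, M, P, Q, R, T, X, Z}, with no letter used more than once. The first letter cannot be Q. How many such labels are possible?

1210

The first letter has 12−1 = 11 choices (anything except Q).
The remaining 2 letters are filled from the other 11 symbols without repetition: 11 × 10 = 110.
Total: 11 × 110 = 1210.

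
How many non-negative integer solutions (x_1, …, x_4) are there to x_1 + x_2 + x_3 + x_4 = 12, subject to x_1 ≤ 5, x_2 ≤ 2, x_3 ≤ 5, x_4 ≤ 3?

19

Without the upper bounds there are C(15,3) = 455 ways to split 12 among 4 variables.
Subtract solutions that violate a single cap (substitute x_i' = x_i − (cap_i+1)): x_1 ≥ 6 gives C(9,3) = 84; x_2 ≥ 3 gives C(12,3) = 220; x_3 ≥ 6 gives C(9,3) = 84; x_4 ≥ 4 gives C(11,3) = 165. Together 553.
Add back pairs where two caps are both exceeded: 20 + 1 + 10 + 20 + 56 + 10 = 117.
By inclusion–exclusion the count is 455 − 553 + 117 = 19.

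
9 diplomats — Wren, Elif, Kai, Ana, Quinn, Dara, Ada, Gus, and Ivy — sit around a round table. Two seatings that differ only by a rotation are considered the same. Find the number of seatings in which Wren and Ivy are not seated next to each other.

30240

All circular seatings of 9 people number (8)! = 40320.
Seatings with Wren beside Ivy: treat them as a block with 2 internal orders, giving 2 × (7)! = 10080.
Subtracting, 40320 − 10080 = 30240.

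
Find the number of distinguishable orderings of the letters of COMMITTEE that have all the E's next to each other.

Treat the 2 copies of E as a single block. The multiset to arrange is then {EE, C, I, M, M, O, T, T}, 8 items in all.
That gives (8)!/(2!·2!) = 10080 arrangements.

10080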